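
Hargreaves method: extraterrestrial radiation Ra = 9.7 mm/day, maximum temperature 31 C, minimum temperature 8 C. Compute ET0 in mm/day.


Tmean = (Tmax + Tmin)/2 = (31 + 8)/2 = 19.5
ET0 = 0.0023 * 9.7 * (19.5 + 17.8) * sqrt(31 - 8)
ET0 = 0.0023 * 9.7 * 37.3 * 4.795832

3.9909 mm/day


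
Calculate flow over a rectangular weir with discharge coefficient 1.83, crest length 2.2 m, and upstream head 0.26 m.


Q = C * L * H^(3/2) = 1.83 * 2.2 * 0.26^1.5 = 1.83 * 2.2 * 0.132575

0.5337 m^3/s


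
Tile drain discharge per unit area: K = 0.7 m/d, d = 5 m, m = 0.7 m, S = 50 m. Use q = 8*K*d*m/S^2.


q = 8*K*d*m/S^2
q = 8*0.7*5*0.7/50^2
q = 19.6000 / 2500

0.0078 m/d


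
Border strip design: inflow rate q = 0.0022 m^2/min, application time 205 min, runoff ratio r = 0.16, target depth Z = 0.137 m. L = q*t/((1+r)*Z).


L = q*t/((1+r)*Z)
L = 0.0022*205/((1+0.16)*0.137)
L = 0.451/0.15892

2.8379 m


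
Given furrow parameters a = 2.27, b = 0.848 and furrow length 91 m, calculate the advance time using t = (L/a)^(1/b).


t = (L/a)^(1/b)
t = (91/2.27)^(1/0.848)
t = 40.088106^(1/0.848)

77.6870 min


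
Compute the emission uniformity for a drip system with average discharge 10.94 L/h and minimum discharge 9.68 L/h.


EU = (q_min/q_avg)*100 = (9.68/10.94)*100 = 88.4826%

88.4826 %


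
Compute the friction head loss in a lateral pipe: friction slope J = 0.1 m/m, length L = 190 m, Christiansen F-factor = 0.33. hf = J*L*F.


hf = J * L * F = 0.1 * 190 * 0.33 = 6.2700 m

6.2700 m


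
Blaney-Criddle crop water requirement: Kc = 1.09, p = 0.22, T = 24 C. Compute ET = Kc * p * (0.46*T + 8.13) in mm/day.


ET = Kc * p * (0.46*T + 8.13)
ET = 1.09 * 0.22 * (0.46*24 + 8.13)
ET = 1.09 * 0.22 * 19.1700

4.5970 mm/day


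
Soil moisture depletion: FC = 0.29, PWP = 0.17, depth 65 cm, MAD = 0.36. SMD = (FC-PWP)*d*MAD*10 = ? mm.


SMD = (FC - PWP) * d * MAD * 10
SMD = (0.29 - 0.17) * 65 * 0.36 * 10
SMD = 0.1200 * 65 * 0.36 * 10

28.0800 mm


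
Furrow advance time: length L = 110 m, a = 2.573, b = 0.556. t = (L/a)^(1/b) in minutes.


t = (L/a)^(1/b)
t = (110/2.573)^(1/0.556)
t = 42.751652^(1/0.556)

857.7654 min


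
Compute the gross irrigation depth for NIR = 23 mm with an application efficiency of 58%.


Ea = 58% = 0.58
GID = NIR / Ea = 23 / 0.58 = 39.6552 mm

39.6552 mm


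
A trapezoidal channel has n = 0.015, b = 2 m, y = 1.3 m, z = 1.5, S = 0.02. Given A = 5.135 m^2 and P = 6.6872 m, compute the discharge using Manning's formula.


R = A/P = 5.135/6.6872 = 0.767885
Q = (1/0.015) * 5.135 * 0.767885^(2/3) * 0.02^0.5

40.5971 m^3/s


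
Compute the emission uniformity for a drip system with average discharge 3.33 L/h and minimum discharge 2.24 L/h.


EU = (q_min/q_avg)*100 = (2.24/3.33)*100 = 67.2673%

67.2673 %


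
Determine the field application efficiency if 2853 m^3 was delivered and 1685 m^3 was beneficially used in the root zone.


Ea = V_root / V_field * 100 = 1685 / 2853 * 100 = 59.0606%

59.0606 %


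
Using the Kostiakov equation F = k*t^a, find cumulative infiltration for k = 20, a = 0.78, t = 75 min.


F = k * t^a = 20 * 75^0.78
F = 20 * 29.010004

580.2001 mm


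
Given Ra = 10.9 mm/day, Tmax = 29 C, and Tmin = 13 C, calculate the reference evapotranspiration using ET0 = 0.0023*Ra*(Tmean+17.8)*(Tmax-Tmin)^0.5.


Tmean = (Tmax + Tmin)/2 = (29 + 13)/2 = 21.0
ET0 = 0.0023 * 10.9 * (21.0 + 17.8) * sqrt(29 - 13)
ET0 = 0.0023 * 10.9 * 38.8 * 4.000000

3.8909 mm/day


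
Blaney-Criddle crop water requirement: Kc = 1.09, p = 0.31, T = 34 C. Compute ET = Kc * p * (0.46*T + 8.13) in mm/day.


ET = Kc * p * (0.46*T + 8.13)
ET = 1.09 * 0.31 * (0.46*34 + 8.13)
ET = 1.09 * 0.31 * 23.7700

8.0319 mm/day


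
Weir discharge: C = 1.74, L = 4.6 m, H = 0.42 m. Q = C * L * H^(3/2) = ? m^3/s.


Q = C * L * H^(3/2) = 1.74 * 4.6 * 0.42^1.5 = 1.74 * 4.6 * 0.272191

2.1786 m^3/s


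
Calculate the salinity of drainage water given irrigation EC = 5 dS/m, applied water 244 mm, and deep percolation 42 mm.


EC_dw = EC_iw * D_iw / D_dw
EC_dw = 5 * 244 / 42
EC_dw = 1220 / 42

29.0476 dS/m


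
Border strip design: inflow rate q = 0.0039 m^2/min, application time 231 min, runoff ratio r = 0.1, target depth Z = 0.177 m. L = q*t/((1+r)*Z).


L = q*t/((1+r)*Z)
L = 0.0039*231/((1+0.1)*0.177)
L = 0.9009/0.1947

4.6271 m


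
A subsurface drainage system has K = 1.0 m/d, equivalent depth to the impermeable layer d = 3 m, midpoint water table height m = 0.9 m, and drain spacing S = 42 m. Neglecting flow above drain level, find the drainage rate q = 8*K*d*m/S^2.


q = 8*K*d*m/S^2
q = 8*1.0*3*0.9/42^2
q = 21.6000 / 1764

0.0122 m/d


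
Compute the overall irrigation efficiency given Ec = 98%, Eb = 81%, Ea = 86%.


Ec = 0.98, Eb = 0.81, Ea = 0.86
E = 0.98 * 0.81 * 0.86 * 100 = 68.2668%

68.2668 %


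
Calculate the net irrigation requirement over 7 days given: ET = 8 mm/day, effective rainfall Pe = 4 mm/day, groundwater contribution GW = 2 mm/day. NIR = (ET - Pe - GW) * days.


Daily deficit = ET - Pe - GW = 8 - 4 - 2 = 2 mm/day
NIR = 2 * 7 = 14 mm

14.0000 mm


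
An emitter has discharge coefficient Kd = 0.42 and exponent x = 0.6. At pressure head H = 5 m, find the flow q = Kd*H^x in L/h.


q = Kd * H^x = 0.42 * 5^0.6 = 0.42 * 2.626528

1.1031 L/h


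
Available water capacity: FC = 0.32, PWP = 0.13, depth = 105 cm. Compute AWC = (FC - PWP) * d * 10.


AWC = (FC - PWP) * d * 10
AWC = (0.32 - 0.13) * 105 * 10
AWC = 0.1900 * 105 * 10

199.5000 mm


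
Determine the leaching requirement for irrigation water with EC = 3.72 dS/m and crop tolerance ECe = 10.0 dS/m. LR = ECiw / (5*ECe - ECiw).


LR = ECiw / (5*ECe - ECiw)
LR = 3.72 / (5*10.0 - 3.72)
LR = 3.72 / 46.2800

0.0804


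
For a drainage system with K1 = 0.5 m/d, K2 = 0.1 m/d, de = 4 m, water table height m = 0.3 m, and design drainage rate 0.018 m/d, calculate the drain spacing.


S^2 = 8*K2*de*m/q + 4*K1*m^2/q
S^2 = 8*0.1*4*0.3/0.018 + 4*0.5*0.3^2/0.018
S = sqrt(63.3333)

7.9582 m


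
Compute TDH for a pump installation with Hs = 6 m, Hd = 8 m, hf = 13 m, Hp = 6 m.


TDH = Hs + Hd + hf + Hp = 6 + 8 + 13 + 6 = 33

33 m


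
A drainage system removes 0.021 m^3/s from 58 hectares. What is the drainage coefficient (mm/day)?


DC = Q * 86400 / (A * 10000) * 1000
DC = 0.021 * 86400 / (58 * 10000) * 1000
DC = 1814400.0000 / 580000

3.1283 mm/day


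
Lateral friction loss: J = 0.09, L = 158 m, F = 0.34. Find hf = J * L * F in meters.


hf = J * L * F = 0.09 * 158 * 0.34 = 4.8348 m

4.8348 m


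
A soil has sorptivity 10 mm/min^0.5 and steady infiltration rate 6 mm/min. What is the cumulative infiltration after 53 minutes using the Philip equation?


F = S*sqrt(t) + A*t
F = 10*sqrt(53) + 6*53
F = 10*7.280110 + 318

390.8011 mm


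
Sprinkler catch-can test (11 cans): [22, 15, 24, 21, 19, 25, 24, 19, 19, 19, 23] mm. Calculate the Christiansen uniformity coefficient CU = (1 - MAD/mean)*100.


mean = 20.909091 mm
MAD = 2.462810 mm
CU = (1 - 2.462810/20.909091)*100

88.2213 %


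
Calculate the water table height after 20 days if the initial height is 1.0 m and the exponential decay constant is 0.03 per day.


m = m0 * exp(-k*t)
m = 1.0 * exp(-0.03 * 20)
m = 1.0 * exp(-0.6000)

0.5488 m


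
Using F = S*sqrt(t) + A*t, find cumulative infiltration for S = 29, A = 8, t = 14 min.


F = S*sqrt(t) + A*t
F = 29*sqrt(14) + 8*14
F = 29*3.741657 + 112

220.5081 mm


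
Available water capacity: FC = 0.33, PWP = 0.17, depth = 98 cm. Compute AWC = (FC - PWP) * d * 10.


AWC = (FC - PWP) * d * 10
AWC = (0.33 - 0.17) * 98 * 10
AWC = 0.1600 * 98 * 10

156.8000 mm


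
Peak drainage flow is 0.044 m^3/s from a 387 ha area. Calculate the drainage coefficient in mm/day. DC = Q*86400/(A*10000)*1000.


DC = Q * 86400 / (A * 10000) * 1000
DC = 0.044 * 86400 / (387 * 10000) * 1000
DC = 3801600.0000 / 3870000

0.9823 mm/day


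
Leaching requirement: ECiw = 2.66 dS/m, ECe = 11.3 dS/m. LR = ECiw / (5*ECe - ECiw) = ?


LR = ECiw / (5*ECe - ECiw)
LR = 2.66 / (5*11.3 - 2.66)
LR = 2.66 / 53.8400

0.0494


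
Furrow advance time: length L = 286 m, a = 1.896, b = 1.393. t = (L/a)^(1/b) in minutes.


t = (L/a)^(1/b)
t = (286/1.896)^(1/1.393)
t = 150.843882^(1/1.393)

36.6362 min


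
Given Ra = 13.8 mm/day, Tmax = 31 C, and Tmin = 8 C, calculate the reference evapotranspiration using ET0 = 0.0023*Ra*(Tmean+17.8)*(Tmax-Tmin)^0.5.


Tmean = (Tmax + Tmin)/2 = (31 + 8)/2 = 19.5
ET0 = 0.0023 * 13.8 * (19.5 + 17.8) * sqrt(31 - 8)
ET0 = 0.0023 * 13.8 * 37.3 * 4.795832

5.6778 mm/day


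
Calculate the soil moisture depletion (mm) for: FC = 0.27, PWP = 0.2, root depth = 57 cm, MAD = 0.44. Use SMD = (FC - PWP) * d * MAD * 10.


SMD = (FC - PWP) * d * MAD * 10
SMD = (0.27 - 0.2) * 57 * 0.44 * 10
SMD = 0.0700 * 57 * 0.44 * 10

17.5560 mm


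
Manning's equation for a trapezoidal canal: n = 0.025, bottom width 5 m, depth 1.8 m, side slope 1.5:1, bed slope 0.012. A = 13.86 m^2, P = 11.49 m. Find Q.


R = A/P = 13.86/11.49 = 1.206266
Q = (1/0.025) * 13.86 * 1.206266^(2/3) * 0.012^0.5

68.8191 m^3/s


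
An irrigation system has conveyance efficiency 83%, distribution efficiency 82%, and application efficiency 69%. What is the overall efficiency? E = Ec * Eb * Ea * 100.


Ec = 0.83, Eb = 0.82, Ea = 0.69
E = 0.83 * 0.82 * 0.69 * 100 = 46.9614%

46.9614 %


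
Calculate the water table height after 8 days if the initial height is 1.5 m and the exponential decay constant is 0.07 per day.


m = m0 * exp(-k*t)
m = 1.5 * exp(-0.07 * 8)
m = 1.5 * exp(-0.5600)

0.8568 m


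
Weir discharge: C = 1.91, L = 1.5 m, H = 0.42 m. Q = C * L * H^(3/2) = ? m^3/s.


Q = C * L * H^(3/2) = 1.91 * 1.5 * 0.42^1.5 = 1.91 * 1.5 * 0.272191

0.7798 m^3/s


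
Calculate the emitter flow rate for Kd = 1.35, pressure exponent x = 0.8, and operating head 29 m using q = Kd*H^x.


q = Kd * H^x = 1.35 * 29^0.8 = 1.35 * 14.788305

19.9642 L/h


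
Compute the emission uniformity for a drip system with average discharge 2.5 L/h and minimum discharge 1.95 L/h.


EU = (q_min/q_avg)*100 = (1.95/2.5)*100 = 78.0000%

78.0000 %


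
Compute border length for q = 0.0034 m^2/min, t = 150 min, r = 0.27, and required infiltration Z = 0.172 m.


L = q*t/((1+r)*Z)
L = 0.0034*150/((1+0.27)*0.172)
L = 0.51/0.21844

2.3347 m


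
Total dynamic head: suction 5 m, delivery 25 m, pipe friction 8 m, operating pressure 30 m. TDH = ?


TDH = Hs + Hd + hf + Hp = 5 + 25 + 8 + 30 = 68

68 m


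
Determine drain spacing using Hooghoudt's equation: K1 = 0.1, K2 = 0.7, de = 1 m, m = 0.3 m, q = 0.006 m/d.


S^2 = 8*K2*de*m/q + 4*K1*m^2/q
S^2 = 8*0.7*1*0.3/0.006 + 4*0.1*0.3^2/0.006
S = sqrt(286.0000)

16.9115 m


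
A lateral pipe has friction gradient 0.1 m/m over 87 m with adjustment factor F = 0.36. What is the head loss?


hf = J * L * F = 0.1 * 87 * 0.36 = 3.1320 m

3.1320 m


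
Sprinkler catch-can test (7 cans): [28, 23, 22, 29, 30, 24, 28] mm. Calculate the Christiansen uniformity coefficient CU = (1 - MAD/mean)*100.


mean = 26.285714 mm
MAD = 2.816327 mm
CU = (1 - 2.816327/26.285714)*100

89.2857 %


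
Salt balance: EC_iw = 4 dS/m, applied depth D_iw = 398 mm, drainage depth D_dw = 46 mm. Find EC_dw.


EC_dw = EC_iw * D_iw / D_dw
EC_dw = 4 * 398 / 46
EC_dw = 1592 / 46

34.6087 dS/m


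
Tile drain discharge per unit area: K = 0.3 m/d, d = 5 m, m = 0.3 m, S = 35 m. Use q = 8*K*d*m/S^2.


q = 8*K*d*m/S^2
q = 8*0.3*5*0.3/35^2
q = 3.6000 / 1225

0.0029 m/d


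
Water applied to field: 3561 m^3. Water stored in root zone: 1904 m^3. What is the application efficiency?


Ea = V_root / V_field * 100 = 1904 / 3561 * 100 = 53.4681%

53.4681 %


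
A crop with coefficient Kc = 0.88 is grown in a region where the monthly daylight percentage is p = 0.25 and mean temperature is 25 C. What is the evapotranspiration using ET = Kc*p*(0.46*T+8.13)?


ET = Kc * p * (0.46*T + 8.13)
ET = 0.88 * 0.25 * (0.46*25 + 8.13)
ET = 0.88 * 0.25 * 19.6300

4.3186 mm/day


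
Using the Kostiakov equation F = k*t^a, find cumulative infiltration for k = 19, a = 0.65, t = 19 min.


F = k * t^a = 19 * 19^0.65
F = 19 * 6.779378

128.8082 mm


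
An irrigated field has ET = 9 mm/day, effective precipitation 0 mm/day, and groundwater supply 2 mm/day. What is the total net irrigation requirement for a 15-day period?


Daily deficit = ET - Pe - GW = 9 - 0 - 2 = 7 mm/day
NIR = 7 * 15 = 105 mm

105.0000 mm


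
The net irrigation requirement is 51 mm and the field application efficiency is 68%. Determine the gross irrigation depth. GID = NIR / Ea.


Ea = 68% = 0.68
GID = NIR / Ea = 51 / 0.68 = 75.0000 mm

75.0000 mm


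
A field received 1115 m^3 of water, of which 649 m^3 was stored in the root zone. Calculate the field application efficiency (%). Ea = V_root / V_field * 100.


Ea = V_root / V_field * 100 = 649 / 1115 * 100 = 58.2063%

58.2063 %


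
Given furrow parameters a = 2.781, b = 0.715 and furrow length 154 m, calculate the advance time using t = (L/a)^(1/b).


t = (L/a)^(1/b)
t = (154/2.781)^(1/0.715)
t = 55.375764^(1/0.715)

274.2896 min


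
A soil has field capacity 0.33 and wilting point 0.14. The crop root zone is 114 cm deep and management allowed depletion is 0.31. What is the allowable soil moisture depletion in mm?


SMD = (FC - PWP) * d * MAD * 10
SMD = (0.33 - 0.14) * 114 * 0.31 * 10
SMD = 0.1900 * 114 * 0.31 * 10

67.1460 mm


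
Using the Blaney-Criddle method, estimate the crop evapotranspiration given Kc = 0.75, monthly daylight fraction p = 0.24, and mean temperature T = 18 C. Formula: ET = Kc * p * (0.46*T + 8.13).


ET = Kc * p * (0.46*T + 8.13)
ET = 0.75 * 0.24 * (0.46*18 + 8.13)
ET = 0.75 * 0.24 * 16.4100

2.9538 mm/day


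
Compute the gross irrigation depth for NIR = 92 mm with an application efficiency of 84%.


Ea = 84% = 0.84
GID = NIR / Ea = 92 / 0.84 = 109.5238 mm

109.5238 mm


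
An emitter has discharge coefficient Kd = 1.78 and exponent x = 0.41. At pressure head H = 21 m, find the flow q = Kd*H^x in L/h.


q = Kd * H^x = 1.78 * 21^0.41 = 1.78 * 3.484255

6.2020 L/h


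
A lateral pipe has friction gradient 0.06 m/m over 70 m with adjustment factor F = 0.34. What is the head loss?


hf = J * L * F = 0.06 * 70 * 0.34 = 1.4280 m

1.4280 m


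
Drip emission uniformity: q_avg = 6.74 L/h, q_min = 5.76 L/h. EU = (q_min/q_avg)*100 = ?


EU = (q_min/q_avg)*100 = (5.76/6.74)*100 = 85.4599%

85.4599 %


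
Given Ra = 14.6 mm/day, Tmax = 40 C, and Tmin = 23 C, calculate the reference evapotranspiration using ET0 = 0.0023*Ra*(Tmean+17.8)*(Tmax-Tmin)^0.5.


Tmean = (Tmax + Tmin)/2 = (40 + 23)/2 = 31.5
ET0 = 0.0023 * 14.6 * (31.5 + 17.8) * sqrt(40 - 23)
ET0 = 0.0023 * 14.6 * 49.3 * 4.123106

6.8258 mm/day


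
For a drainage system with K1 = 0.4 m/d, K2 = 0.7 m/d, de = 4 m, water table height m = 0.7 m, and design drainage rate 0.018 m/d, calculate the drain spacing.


S^2 = 8*K2*de*m/q + 4*K1*m^2/q
S^2 = 8*0.7*4*0.7/0.018 + 4*0.4*0.7^2/0.018
S = sqrt(914.6667)

30.2435 m


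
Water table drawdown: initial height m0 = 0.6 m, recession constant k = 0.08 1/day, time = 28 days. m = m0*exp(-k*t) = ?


m = m0 * exp(-k*t)
m = 0.6 * exp(-0.08 * 28)
m = 0.6 * exp(-2.2400)

0.0639 m


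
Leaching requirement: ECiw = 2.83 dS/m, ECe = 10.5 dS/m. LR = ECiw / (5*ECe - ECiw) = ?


LR = ECiw / (5*ECe - ECiw)
LR = 2.83 / (5*10.5 - 2.83)
LR = 2.83 / 49.6700

0.0570


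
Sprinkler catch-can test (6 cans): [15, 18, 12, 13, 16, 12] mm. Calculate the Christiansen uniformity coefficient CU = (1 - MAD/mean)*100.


mean = 14.333333 mm
MAD = 2.000000 mm
CU = (1 - 2.000000/14.333333)*100

86.0465 %


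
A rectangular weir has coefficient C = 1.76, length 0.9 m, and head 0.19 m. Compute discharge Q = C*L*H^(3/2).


Q = C * L * H^(3/2) = 1.76 * 0.9 * 0.19^1.5 = 1.76 * 0.9 * 0.082819

0.1312 m^3/s


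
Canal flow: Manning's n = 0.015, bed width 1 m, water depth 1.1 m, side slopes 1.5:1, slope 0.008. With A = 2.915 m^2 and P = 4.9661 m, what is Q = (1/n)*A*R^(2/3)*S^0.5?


R = A/P = 2.915/4.9661 = 0.586980
Q = (1/0.015) * 2.915 * 0.586980^(2/3) * 0.008^0.5

12.1854 m^3/s


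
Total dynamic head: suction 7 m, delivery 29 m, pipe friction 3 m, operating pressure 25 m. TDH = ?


TDH = Hs + Hd + hf + Hp = 7 + 29 + 3 + 25 = 64

64 m


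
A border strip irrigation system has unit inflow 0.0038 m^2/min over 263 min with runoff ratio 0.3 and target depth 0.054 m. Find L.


L = q*t/((1+r)*Z)
L = 0.0038*263/((1+0.3)*0.054)
L = 0.9994/0.0702

14.2365 m


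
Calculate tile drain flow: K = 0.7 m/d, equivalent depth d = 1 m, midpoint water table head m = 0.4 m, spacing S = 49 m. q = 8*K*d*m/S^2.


q = 8*K*d*m/S^2
q = 8*0.7*1*0.4/49^2
q = 2.2400 / 2401

9.3294e-04 m/d


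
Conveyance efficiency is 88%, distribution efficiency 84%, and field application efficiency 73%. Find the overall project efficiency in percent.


Ec = 0.88, Eb = 0.84, Ea = 0.73
E = 0.88 * 0.84 * 0.73 * 100 = 53.9616%

53.9616 %


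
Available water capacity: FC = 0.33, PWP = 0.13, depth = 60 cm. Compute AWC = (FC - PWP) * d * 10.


AWC = (FC - PWP) * d * 10
AWC = (0.33 - 0.13) * 60 * 10
AWC = 0.2000 * 60 * 10

120.0000 mm


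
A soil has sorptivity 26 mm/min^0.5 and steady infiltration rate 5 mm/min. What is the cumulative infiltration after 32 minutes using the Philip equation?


F = S*sqrt(t) + A*t
F = 26*sqrt(32) + 5*32
F = 26*5.656854 + 160

307.0782 mm


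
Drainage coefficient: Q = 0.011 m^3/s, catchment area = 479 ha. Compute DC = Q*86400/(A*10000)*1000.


DC = Q * 86400 / (A * 10000) * 1000
DC = 0.011 * 86400 / (479 * 10000) * 1000
DC = 950400.0000 / 4790000

0.1984 mm/day


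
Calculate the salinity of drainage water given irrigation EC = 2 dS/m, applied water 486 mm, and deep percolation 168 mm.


EC_dw = EC_iw * D_iw / D_dw
EC_dw = 2 * 486 / 168
EC_dw = 972 / 168

5.7857 dS/m


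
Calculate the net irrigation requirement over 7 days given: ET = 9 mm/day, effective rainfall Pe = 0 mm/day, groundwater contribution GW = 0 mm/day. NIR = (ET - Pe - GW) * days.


Daily deficit = ET - Pe - GW = 9 - 0 - 0 = 9 mm/day
NIR = 9 * 7 = 63 mm

63.0000 mm


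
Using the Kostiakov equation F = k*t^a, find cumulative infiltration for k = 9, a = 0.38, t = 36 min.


F = k * t^a = 9 * 36^0.38
F = 9 * 3.902968

35.1267 mm


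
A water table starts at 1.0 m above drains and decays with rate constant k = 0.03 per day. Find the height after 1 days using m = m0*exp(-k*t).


m = m0 * exp(-k*t)
m = 1.0 * exp(-0.03 * 1)
m = 1.0 * exp(-0.0300)

0.9704 m


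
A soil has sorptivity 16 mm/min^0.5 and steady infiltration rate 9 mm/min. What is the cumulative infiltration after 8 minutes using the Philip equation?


F = S*sqrt(t) + A*t
F = 16*sqrt(8) + 9*8
F = 16*2.828427 + 72

117.2548 mm


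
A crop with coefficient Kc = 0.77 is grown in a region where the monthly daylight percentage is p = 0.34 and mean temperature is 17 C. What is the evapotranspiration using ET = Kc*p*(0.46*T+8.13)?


ET = Kc * p * (0.46*T + 8.13)
ET = 0.77 * 0.34 * (0.46*17 + 8.13)
ET = 0.77 * 0.34 * 15.9500

4.1757 mm/day


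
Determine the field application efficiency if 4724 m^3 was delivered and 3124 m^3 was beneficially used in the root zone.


Ea = V_root / V_field * 100 = 3124 / 4724 * 100 = 66.1304%

66.1304 %


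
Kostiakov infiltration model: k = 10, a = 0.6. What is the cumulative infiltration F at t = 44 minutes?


F = k * t^a = 10 * 44^0.6
F = 10 * 9.684375

96.8438 mm


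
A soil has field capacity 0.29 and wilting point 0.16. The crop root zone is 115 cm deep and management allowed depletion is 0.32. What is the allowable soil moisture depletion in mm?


SMD = (FC - PWP) * d * MAD * 10
SMD = (0.29 - 0.16) * 115 * 0.32 * 10
SMD = 0.1300 * 115 * 0.32 * 10

47.8400 mm


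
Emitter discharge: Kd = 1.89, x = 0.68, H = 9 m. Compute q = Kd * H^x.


q = Kd * H^x = 1.89 * 9^0.68 = 1.89 * 4.455382

8.4207 L/h


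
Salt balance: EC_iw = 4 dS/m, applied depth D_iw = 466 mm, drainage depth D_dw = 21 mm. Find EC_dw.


EC_dw = EC_iw * D_iw / D_dw
EC_dw = 4 * 466 / 21
EC_dw = 1864 / 21

88.7619 dS/m


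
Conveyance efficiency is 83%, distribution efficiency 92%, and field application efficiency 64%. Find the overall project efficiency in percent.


Ec = 0.83, Eb = 0.92, Ea = 0.64
E = 0.83 * 0.92 * 0.64 * 100 = 48.8704%

48.8704 %


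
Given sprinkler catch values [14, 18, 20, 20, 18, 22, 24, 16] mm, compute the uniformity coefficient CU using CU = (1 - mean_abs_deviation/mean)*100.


mean = 19.000000 mm
MAD = 2.500000 mm
CU = (1 - 2.500000/19.000000)*100

86.8421 %


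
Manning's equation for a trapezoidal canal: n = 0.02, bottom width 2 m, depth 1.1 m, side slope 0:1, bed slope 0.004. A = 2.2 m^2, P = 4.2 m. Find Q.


R = A/P = 2.2/4.2 = 0.523810
Q = (1/0.02) * 2.2 * 0.523810^(2/3) * 0.004^0.5

4.5207 m^3/s


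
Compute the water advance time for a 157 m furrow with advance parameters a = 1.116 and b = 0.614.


t = (L/a)^(1/b)
t = (157/1.116)^(1/0.614)
t = 140.681004^(1/0.614)

3153.2240 min


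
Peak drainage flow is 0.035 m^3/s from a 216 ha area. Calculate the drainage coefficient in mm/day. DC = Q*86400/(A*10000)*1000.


DC = Q * 86400 / (A * 10000) * 1000
DC = 0.035 * 86400 / (216 * 10000) * 1000
DC = 3024000.0000 / 2160000

1.4000 mm/day


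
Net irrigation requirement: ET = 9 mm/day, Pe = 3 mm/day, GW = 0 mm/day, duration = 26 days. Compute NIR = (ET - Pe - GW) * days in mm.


Daily deficit = ET - Pe - GW = 9 - 3 - 0 = 6 mm/day
NIR = 6 * 26 = 156 mm

156.0000 mm


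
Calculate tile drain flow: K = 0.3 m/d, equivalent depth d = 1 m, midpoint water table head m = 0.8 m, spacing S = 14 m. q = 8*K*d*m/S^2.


q = 8*K*d*m/S^2
q = 8*0.3*1*0.8/14^2
q = 1.9200 / 196

0.0098 m/d


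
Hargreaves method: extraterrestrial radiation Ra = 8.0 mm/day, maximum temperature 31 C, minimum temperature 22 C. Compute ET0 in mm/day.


Tmean = (Tmax + Tmin)/2 = (31 + 22)/2 = 26.5
ET0 = 0.0023 * 8.0 * (26.5 + 17.8) * sqrt(31 - 22)
ET0 = 0.0023 * 8.0 * 44.3 * 3.000000

2.4454 mm/day


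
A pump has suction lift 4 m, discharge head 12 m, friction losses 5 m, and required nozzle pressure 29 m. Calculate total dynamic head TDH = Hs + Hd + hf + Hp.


TDH = Hs + Hd + hf + Hp = 4 + 12 + 5 + 29 = 50

50 m


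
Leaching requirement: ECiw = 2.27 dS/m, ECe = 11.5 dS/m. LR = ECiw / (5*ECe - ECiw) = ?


LR = ECiw / (5*ECe - ECiw)
LR = 2.27 / (5*11.5 - 2.27)
LR = 2.27 / 55.2300

0.0411


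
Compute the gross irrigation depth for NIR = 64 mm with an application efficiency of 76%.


Ea = 76% = 0.76
GID = NIR / Ea = 64 / 0.76 = 84.2105 mm

84.2105 mm


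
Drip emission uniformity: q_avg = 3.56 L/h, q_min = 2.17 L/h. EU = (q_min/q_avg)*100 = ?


EU = (q_min/q_avg)*100 = (2.17/3.56)*100 = 60.9551%

60.9551 %


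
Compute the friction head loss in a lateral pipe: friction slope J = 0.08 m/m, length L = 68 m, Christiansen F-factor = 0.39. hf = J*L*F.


hf = J * L * F = 0.08 * 68 * 0.39 = 2.1216 m

2.1216 m


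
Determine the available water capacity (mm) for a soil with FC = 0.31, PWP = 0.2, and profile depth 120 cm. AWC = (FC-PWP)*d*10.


AWC = (FC - PWP) * d * 10
AWC = (0.31 - 0.2) * 120 * 10
AWC = 0.1100 * 120 * 10

132.0000 mm


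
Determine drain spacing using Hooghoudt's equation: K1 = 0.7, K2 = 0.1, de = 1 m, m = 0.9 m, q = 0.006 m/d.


S^2 = 8*K2*de*m/q + 4*K1*m^2/q
S^2 = 8*0.1*1*0.9/0.006 + 4*0.7*0.9^2/0.006
S = sqrt(498.0000)

22.3159 m


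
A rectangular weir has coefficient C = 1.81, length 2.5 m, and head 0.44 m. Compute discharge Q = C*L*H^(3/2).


Q = C * L * H^(3/2) = 1.81 * 2.5 * 0.44^1.5 = 1.81 * 2.5 * 0.291863

1.3207 m^3/s


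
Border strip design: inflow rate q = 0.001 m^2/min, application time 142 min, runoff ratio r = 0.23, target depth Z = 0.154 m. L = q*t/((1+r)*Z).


L = q*t/((1+r)*Z)
L = 0.001*142/((1+0.23)*0.154)
L = 0.142/0.18942

0.7497 m


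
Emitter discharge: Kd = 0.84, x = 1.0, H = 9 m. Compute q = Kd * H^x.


q = Kd * H^x = 0.84 * 9^1.0 = 0.84 * 9.000000

7.5600 L/h


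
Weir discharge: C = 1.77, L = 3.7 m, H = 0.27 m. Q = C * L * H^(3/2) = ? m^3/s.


Q = C * L * H^(3/2) = 1.77 * 3.7 * 0.27^1.5 = 1.77 * 3.7 * 0.140296

0.9188 m^3/s


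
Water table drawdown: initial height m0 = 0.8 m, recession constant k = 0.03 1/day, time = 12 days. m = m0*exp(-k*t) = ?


m = m0 * exp(-k*t)
m = 0.8 * exp(-0.03 * 12)
m = 0.8 * exp(-0.3600)

0.5581 m


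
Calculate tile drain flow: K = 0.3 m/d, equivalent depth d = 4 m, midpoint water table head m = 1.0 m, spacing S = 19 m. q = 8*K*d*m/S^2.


q = 8*K*d*m/S^2
q = 8*0.3*4*1.0/19^2
q = 9.6000 / 361

0.0266 m/d


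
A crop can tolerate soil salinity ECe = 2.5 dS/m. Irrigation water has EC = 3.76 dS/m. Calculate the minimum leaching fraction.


LR = ECiw / (5*ECe - ECiw)
LR = 3.76 / (5*2.5 - 3.76)
LR = 3.76 / 8.7400

0.4302


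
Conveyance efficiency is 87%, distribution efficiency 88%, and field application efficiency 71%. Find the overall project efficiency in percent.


Ec = 0.87, Eb = 0.88, Ea = 0.71
E = 0.87 * 0.88 * 0.71 * 100 = 54.3576%

54.3576 %


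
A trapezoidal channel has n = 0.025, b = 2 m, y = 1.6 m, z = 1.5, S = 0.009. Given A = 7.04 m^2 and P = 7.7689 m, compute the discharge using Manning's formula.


R = A/P = 7.04/7.7689 = 0.906177
Q = (1/0.025) * 7.04 * 0.906177^(2/3) * 0.009^0.5

25.0167 m^3/s


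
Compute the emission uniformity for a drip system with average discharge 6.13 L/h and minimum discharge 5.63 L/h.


EU = (q_min/q_avg)*100 = (5.63/6.13)*100 = 91.8434%

91.8434 %


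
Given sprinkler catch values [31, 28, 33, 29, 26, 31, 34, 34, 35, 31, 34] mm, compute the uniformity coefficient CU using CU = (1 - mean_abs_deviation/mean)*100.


mean = 31.454545 mm
MAD = 2.314050 mm
CU = (1 - 2.314050/31.454545)*100

92.6432 %


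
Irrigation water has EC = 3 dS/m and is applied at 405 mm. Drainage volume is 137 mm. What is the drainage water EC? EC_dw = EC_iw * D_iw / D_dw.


EC_dw = EC_iw * D_iw / D_dw
EC_dw = 3 * 405 / 137
EC_dw = 1215 / 137

8.8686 dS/m


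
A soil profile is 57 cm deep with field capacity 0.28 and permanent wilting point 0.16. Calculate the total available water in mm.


AWC = (FC - PWP) * d * 10
AWC = (0.28 - 0.16) * 57 * 10
AWC = 0.1200 * 57 * 10

68.4000 mm


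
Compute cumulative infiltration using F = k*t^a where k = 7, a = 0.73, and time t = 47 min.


F = k * t^a = 7 * 47^0.73
F = 7 * 16.620016

116.3401 mm


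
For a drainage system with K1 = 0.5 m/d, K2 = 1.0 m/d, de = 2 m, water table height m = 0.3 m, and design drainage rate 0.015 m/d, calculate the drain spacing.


S^2 = 8*K2*de*m/q + 4*K1*m^2/q
S^2 = 8*1.0*2*0.3/0.015 + 4*0.5*0.3^2/0.015
S = sqrt(332.0000)

18.2209 m


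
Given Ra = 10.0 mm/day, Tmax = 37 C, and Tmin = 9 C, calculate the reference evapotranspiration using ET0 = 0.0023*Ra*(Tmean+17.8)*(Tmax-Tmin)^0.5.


Tmean = (Tmax + Tmin)/2 = (37 + 9)/2 = 23.0
ET0 = 0.0023 * 10.0 * (23.0 + 17.8) * sqrt(37 - 9)
ET0 = 0.0023 * 10.0 * 40.8 * 5.291503

4.9655 mm/day


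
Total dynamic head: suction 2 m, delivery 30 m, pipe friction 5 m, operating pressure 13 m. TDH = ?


TDH = Hs + Hd + hf + Hp = 2 + 30 + 5 + 13 = 50

50 m


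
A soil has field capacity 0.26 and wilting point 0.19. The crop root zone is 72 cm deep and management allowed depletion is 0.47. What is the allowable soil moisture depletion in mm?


SMD = (FC - PWP) * d * MAD * 10
SMD = (0.26 - 0.19) * 72 * 0.47 * 10
SMD = 0.0700 * 72 * 0.47 * 10

23.6880 mm


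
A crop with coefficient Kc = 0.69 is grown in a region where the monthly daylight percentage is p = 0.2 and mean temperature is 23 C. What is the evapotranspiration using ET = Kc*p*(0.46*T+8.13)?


ET = Kc * p * (0.46*T + 8.13)
ET = 0.69 * 0.2 * (0.46*23 + 8.13)
ET = 0.69 * 0.2 * 18.7100

2.5820 mm/day


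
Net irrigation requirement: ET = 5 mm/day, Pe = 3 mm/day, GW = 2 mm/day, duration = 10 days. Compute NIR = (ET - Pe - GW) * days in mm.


Daily deficit = ET - Pe - GW = 5 - 3 - 2 = 0 mm/day
NIR = 0 * 10 = 0 mm

0 mm


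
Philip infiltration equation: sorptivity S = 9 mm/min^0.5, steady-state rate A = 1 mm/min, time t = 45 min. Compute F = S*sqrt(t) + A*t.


F = S*sqrt(t) + A*t
F = 9*sqrt(45) + 1*45
F = 9*6.708204 + 45

105.3738 mm


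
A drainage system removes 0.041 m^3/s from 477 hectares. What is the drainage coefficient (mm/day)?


DC = Q * 86400 / (A * 10000) * 1000
DC = 0.041 * 86400 / (477 * 10000) * 1000
DC = 3542400.0000 / 4770000

0.7426 mm/day


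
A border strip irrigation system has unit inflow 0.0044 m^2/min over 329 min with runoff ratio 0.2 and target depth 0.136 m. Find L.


L = q*t/((1+r)*Z)
L = 0.0044*329/((1+0.2)*0.136)
L = 1.4476/0.1632

8.8701 m


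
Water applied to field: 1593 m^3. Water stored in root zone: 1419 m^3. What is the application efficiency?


Ea = V_root / V_field * 100 = 1419 / 1593 * 100 = 89.0772%

89.0772 %


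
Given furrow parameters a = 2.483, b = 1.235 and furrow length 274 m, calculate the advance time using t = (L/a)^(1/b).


t = (L/a)^(1/b)
t = (274/2.483)^(1/1.235)
t = 110.350383^(1/1.235)

45.0887 min


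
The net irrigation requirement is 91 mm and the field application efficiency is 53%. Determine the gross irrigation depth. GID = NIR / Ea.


Ea = 53% = 0.53
GID = NIR / Ea = 91 / 0.53 = 171.6981 mm

171.6981 mm


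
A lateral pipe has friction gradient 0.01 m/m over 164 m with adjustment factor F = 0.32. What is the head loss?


hf = J * L * F = 0.01 * 164 * 0.32 = 0.5248 m

0.5248 m


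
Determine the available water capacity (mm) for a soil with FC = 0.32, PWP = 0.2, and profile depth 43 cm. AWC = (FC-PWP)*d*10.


AWC = (FC - PWP) * d * 10
AWC = (0.32 - 0.2) * 43 * 10
AWC = 0.1200 * 43 * 10

51.6000 mm


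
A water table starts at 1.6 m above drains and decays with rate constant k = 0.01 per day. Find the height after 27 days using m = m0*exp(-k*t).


m = m0 * exp(-k*t)
m = 1.6 * exp(-0.01 * 27)
m = 1.6 * exp(-0.2700)

1.2214 m


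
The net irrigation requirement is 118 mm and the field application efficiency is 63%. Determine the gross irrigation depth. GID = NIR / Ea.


Ea = 63% = 0.63
GID = NIR / Ea = 118 / 0.63 = 187.3016 mm

187.3016 mm


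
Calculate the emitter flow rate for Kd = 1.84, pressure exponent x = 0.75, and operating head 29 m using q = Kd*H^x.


q = Kd * H^x = 1.84 * 29^0.75 = 1.84 * 12.496791

22.9941 L/h


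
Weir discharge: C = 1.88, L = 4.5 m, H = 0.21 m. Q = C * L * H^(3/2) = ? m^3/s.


Q = C * L * H^(3/2) = 1.88 * 4.5 * 0.21^1.5 = 1.88 * 4.5 * 0.096234

0.8141 m^3/s


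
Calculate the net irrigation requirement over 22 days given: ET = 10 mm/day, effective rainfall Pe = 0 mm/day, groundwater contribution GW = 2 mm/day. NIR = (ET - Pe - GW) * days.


Daily deficit = ET - Pe - GW = 10 - 0 - 2 = 8 mm/day
NIR = 8 * 22 = 176 mm

176.0000 mm


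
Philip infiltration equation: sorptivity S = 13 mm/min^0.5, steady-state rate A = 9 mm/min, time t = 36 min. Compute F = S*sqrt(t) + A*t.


F = S*sqrt(t) + A*t
F = 13*sqrt(36) + 9*36
F = 13*6.000000 + 324

402.0000 mm


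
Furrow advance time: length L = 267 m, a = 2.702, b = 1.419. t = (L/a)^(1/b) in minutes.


t = (L/a)^(1/b)
t = (267/2.702)^(1/1.419)
t = 98.815692^(1/1.419)

25.4564 min


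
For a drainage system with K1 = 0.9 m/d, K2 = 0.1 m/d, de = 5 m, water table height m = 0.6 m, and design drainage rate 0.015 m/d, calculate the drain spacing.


S^2 = 8*K2*de*m/q + 4*K1*m^2/q
S^2 = 8*0.1*5*0.6/0.015 + 4*0.9*0.6^2/0.015
S = sqrt(246.4000)

15.6971 m


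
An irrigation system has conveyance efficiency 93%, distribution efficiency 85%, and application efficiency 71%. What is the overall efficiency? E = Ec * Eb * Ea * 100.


Ec = 0.93, Eb = 0.85, Ea = 0.71
E = 0.93 * 0.85 * 0.71 * 100 = 56.1255%

56.1255 %


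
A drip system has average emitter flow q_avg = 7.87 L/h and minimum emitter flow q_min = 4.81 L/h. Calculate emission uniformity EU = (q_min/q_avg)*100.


EU = (q_min/q_avg)*100 = (4.81/7.87)*100 = 61.1182%

61.1182 %


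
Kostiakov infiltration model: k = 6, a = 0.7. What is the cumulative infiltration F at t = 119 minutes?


F = k * t^a = 6 * 119^0.7
F = 6 * 28.371538

170.2292 mm


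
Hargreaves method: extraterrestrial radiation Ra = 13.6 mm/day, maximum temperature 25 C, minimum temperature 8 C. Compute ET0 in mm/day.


Tmean = (Tmax + Tmin)/2 = (25 + 8)/2 = 16.5
ET0 = 0.0023 * 13.6 * (16.5 + 17.8) * sqrt(25 - 8)
ET0 = 0.0023 * 13.6 * 34.3 * 4.123106

4.4237 mm/day


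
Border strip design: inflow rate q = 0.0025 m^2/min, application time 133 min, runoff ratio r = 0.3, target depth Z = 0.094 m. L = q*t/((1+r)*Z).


L = q*t/((1+r)*Z)
L = 0.0025*133/((1+0.3)*0.094)
L = 0.3325/0.1222

2.7209 m


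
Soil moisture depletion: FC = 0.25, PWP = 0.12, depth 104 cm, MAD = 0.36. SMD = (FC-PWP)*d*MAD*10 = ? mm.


SMD = (FC - PWP) * d * MAD * 10
SMD = (0.25 - 0.12) * 104 * 0.36 * 10
SMD = 0.1300 * 104 * 0.36 * 10

48.6720 mm


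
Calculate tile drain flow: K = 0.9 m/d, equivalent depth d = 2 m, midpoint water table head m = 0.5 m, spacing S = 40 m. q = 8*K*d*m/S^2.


q = 8*K*d*m/S^2
q = 8*0.9*2*0.5/40^2
q = 7.2000 / 1600

0.0045 m/d


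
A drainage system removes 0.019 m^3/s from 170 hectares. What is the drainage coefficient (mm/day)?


DC = Q * 86400 / (A * 10000) * 1000
DC = 0.019 * 86400 / (170 * 10000) * 1000
DC = 1641600.0000 / 1700000

0.9656 mm/day


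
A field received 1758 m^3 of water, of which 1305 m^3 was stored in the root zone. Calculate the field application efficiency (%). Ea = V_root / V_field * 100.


Ea = V_root / V_field * 100 = 1305 / 1758 * 100 = 74.2321%

74.2321 %


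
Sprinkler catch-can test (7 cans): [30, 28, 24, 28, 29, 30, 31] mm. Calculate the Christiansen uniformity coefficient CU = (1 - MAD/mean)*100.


mean = 28.571429 mm
MAD = 1.632653 mm
CU = (1 - 1.632653/28.571429)*100

94.2857 %


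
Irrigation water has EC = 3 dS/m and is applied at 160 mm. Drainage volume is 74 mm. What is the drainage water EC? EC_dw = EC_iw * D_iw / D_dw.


EC_dw = EC_iw * D_iw / D_dw
EC_dw = 3 * 160 / 74
EC_dw = 480 / 74

6.4865 dS/m


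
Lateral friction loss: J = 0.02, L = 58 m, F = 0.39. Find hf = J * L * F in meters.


hf = J * L * F = 0.02 * 58 * 0.39 = 0.4524 m

0.4524 m


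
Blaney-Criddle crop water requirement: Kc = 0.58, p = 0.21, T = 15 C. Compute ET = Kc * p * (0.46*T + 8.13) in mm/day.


ET = Kc * p * (0.46*T + 8.13)
ET = 0.58 * 0.21 * (0.46*15 + 8.13)
ET = 0.58 * 0.21 * 15.0300

1.8307 mm/day


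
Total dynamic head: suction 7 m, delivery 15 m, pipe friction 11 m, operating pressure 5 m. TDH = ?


TDH = Hs + Hd + hf + Hp = 7 + 15 + 11 + 5 = 38

38 m


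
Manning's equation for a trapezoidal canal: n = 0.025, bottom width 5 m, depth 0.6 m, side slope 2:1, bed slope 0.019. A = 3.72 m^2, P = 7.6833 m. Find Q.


R = A/P = 3.72/7.6833 = 0.484167
Q = (1/0.025) * 3.72 * 0.484167^(2/3) * 0.019^0.5

12.6467 m^3/s


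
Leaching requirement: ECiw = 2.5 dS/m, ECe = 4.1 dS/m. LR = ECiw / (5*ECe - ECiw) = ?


LR = ECiw / (5*ECe - ECiw)
LR = 2.5 / (5*4.1 - 2.5)
LR = 2.5 / 18.0000

0.1389


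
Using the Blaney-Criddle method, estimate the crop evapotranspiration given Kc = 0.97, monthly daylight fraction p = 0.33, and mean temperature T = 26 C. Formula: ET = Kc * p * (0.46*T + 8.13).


ET = Kc * p * (0.46*T + 8.13)
ET = 0.97 * 0.33 * (0.46*26 + 8.13)
ET = 0.97 * 0.33 * 20.0900

6.4308 mm/day


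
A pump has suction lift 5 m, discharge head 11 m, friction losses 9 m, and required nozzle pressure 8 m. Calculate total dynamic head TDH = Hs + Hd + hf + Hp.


TDH = Hs + Hd + hf + Hp = 5 + 11 + 9 + 8 = 33

33 m


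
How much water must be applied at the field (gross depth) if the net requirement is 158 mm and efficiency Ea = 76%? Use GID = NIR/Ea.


Ea = 76% = 0.76
GID = NIR / Ea = 158 / 0.76 = 207.8947 mm

207.8947 mm


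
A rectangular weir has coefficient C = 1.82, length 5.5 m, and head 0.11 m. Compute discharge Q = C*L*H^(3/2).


Q = C * L * H^(3/2) = 1.82 * 5.5 * 0.11^1.5 = 1.82 * 5.5 * 0.036483

0.3652 m^3/s


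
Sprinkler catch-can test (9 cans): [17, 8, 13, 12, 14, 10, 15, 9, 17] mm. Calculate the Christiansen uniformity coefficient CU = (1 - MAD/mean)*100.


mean = 12.777778 mm
MAD = 2.691358 mm
CU = (1 - 2.691358/12.777778)*100

78.9372 %


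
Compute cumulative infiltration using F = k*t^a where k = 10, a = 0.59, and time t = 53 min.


F = k * t^a = 10 * 53^0.59
F = 10 * 10.406933

104.0693 mm


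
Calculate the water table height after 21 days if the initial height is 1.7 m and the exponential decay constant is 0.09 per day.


m = m0 * exp(-k*t)
m = 1.7 * exp(-0.09 * 21)
m = 1.7 * exp(-1.8900)

0.2568 m


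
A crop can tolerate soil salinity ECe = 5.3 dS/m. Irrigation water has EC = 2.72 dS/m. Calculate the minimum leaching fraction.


LR = ECiw / (5*ECe - ECiw)
LR = 2.72 / (5*5.3 - 2.72)
LR = 2.72 / 23.7800

0.1144


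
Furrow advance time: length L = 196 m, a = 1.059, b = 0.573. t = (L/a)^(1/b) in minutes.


t = (L/a)^(1/b)
t = (196/1.059)^(1/0.573)
t = 185.080264^(1/0.573)

9057.2936 min


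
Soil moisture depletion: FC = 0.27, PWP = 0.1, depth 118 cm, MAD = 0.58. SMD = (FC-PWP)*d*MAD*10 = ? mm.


SMD = (FC - PWP) * d * MAD * 10
SMD = (0.27 - 0.1) * 118 * 0.58 * 10
SMD = 0.1700 * 118 * 0.58 * 10

116.3480 mm


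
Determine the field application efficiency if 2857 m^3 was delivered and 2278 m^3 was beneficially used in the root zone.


Ea = V_root / V_field * 100 = 2278 / 2857 * 100 = 79.7340%

79.7340 %


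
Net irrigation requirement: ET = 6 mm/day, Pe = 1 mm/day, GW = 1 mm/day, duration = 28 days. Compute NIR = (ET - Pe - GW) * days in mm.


Daily deficit = ET - Pe - GW = 6 - 1 - 1 = 4 mm/day
NIR = 4 * 28 = 112 mm

112.0000 mm


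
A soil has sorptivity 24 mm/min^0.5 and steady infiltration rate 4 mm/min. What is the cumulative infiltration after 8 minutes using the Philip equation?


F = S*sqrt(t) + A*t
F = 24*sqrt(8) + 4*8
F = 24*2.828427 + 32

99.8822 mm


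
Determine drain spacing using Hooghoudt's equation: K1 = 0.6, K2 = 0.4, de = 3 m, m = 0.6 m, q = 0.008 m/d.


S^2 = 8*K2*de*m/q + 4*K1*m^2/q
S^2 = 8*0.4*3*0.6/0.008 + 4*0.6*0.6^2/0.008
S = sqrt(828.0000)

28.7750 m


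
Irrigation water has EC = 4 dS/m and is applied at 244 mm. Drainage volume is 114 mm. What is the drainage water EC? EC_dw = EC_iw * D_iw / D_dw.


EC_dw = EC_iw * D_iw / D_dw
EC_dw = 4 * 244 / 114
EC_dw = 976 / 114

8.5614 dS/m


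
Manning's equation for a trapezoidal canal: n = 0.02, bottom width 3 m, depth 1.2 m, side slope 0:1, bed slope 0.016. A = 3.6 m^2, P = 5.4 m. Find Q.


R = A/P = 3.6/5.4 = 0.666667
Q = (1/0.02) * 3.6 * 0.666667^(2/3) * 0.016^0.5

17.3755 m^3/s


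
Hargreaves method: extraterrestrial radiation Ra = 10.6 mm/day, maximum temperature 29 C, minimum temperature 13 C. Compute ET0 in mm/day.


Tmean = (Tmax + Tmin)/2 = (29 + 13)/2 = 21.0
ET0 = 0.0023 * 10.6 * (21.0 + 17.8) * sqrt(29 - 13)
ET0 = 0.0023 * 10.6 * 38.8 * 4.000000

3.7838 mm/day


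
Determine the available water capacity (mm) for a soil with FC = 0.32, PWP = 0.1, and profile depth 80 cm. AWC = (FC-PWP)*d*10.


AWC = (FC - PWP) * d * 10
AWC = (0.32 - 0.1) * 80 * 10
AWC = 0.2200 * 80 * 10

176.0000 mm


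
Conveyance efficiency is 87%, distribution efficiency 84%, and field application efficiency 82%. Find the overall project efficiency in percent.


Ec = 0.87, Eb = 0.84, Ea = 0.82
E = 0.87 * 0.84 * 0.82 * 100 = 59.9256%

59.9256 %
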